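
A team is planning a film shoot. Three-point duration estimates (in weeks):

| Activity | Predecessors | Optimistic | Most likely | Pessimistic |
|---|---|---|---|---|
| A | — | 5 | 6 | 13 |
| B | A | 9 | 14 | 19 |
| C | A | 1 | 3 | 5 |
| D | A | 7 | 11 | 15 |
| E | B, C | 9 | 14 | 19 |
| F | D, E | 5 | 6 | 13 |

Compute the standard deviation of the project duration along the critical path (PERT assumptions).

te_A = (5 + 4·6 + 13)/6 = 42/6 = 7; σ²_A = ((13−5)/6)² = 1.778
te_B = (9 + 4·14 + 19)/6 = 84/6 = 14; σ²_B = ((19−9)/6)² = 2.778
te_C = (1 + 4·3 + 5)/6 = 18/6 = 3; σ²_C = ((5−1)/6)² = 0.444
te_D = (7 + 4·11 + 15)/6 = 66/6 = 11; σ²_D = ((15−7)/6)² = 1.778
te_E = (9 + 4·14 + 19)/6 = 84/6 = 14; σ²_E = ((19−9)/6)² = 2.778
te_F = (5 + 4·6 + 13)/6 = 42/6 = 7; σ²_F = ((13−5)/6)² = 1.778

Forward pass:
ES_A = 0; EF_A = 7
ES_B = 7; EF_B = 7+14 = 21
ES_C = 7; EF_C = 7+3 = 10
ES_D = 7; EF_D = 7+11 = 18
ES_E = max(EF_B=21, EF_C=10) = 21; EF_E = 21+14 = 35
ES_F = max(EF_D=18, EF_E=35) = 35; EF_F = 35+7 = 42
Expected project duration μ = 42 weeks. Critical path: A → B → E → F.

Variance along critical path = 1.778 + 2.778 + 2.778 + 1.778 = 9.111
σ = √9.111 = 3.018 weeks

3.02 weeks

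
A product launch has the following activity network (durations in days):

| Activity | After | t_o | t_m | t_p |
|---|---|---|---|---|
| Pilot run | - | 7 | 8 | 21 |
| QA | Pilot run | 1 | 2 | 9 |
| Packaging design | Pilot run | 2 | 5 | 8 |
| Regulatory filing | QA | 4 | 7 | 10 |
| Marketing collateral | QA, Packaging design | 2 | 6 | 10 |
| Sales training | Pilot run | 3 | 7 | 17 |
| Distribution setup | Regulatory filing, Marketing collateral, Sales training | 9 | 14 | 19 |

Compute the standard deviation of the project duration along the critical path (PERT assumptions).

te_Pilot run = (7 + 4·8 + 21)/6 = 60/6 = 10; σ²_Pilot run = ((21−7)/6)² = 5.444
te_QA = (1 + 4·2 + 9)/6 = 18/6 = 3; σ²_QA = ((9−1)/6)² = 1.778
te_Packaging design = (2 + 4·5 + 8)/6 = 30/6 = 5; σ²_Packaging design = ((8−2)/6)² = 1.000
te_Regulatory filing = (4 + 4·7 + 10)/6 = 42/6 = 7; σ²_Regulatory filing = ((10−4)/6)² = 1.000
te_Marketing collateral = (2 + 4·6 + 10)/6 = 36/6 = 6; σ²_Marketing collateral = ((10−2)/6)² = 1.778
te_Sales training = (3 + 4·7 + 17)/6 = 48/6 = 8; σ²_Sales training = ((17−3)/6)² = 5.444
te_Distribution setup = (9 + 4·14 + 19)/6 = 84/6 = 14; σ²_Distribution setup = ((19−9)/6)² = 2.778

Forward pass:
ES_Pilot run = 0; EF_Pilot run = 10
ES_QA = 10; EF_QA = 10+3 = 13
ES_Packaging design = 10; EF_Packaging design = 10+5 = 15
ES_Regulatory filing = 13; EF_Regulatory filing = 13+7 = 20
ES_Marketing collateral = max(EF_QA=13, EF_Packaging design=15) = 15; EF_Marketing collateral = 15+6 = 21
ES_Sales training = 10; EF_Sales training = 10+8 = 18
ES_Distribution setup = max(EF_Regulatory filing=20, EF_Marketing collateral=21, EF_Sales training=18) = 21; EF_Distribution setup = 21+14 = 35
Expected project duration μ = 35 days. Critical path: Pilot run → Packaging design → Marketing collateral → Distribution setup.

Variance along critical path = 5.444 + 1.000 + 1.778 + 2.778 = 11.000
σ = √11.000 = 3.317 days

3.32 days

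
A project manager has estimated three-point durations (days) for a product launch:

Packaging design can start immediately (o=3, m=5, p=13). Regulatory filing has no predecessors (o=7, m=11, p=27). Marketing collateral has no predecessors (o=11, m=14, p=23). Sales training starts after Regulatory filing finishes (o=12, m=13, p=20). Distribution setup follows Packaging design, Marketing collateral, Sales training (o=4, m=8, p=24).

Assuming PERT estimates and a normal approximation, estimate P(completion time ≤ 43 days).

te_Packaging design = (3 + 4·5 + 13)/6 = 36/6 = 6; σ²_Packaging design = ((13−3)/6)² = 2.778
te_Regulatory filing = (7 + 4·11 + 27)/6 = 78/6 = 13; σ²_Regulatory filing = ((27−7)/6)² = 11.111
te_Marketing collateral = (11 + 4·14 + 23)/6 = 90/6 = 15; σ²_Marketing collateral = ((23−11)/6)² = 4.000
te_Sales training = (12 + 4·13 + 20)/6 = 84/6 = 14; σ²_Sales training = ((20−12)/6)² = 1.778
te_Distribution setup = (4 + 4·8 + 24)/6 = 60/6 = 10; σ²_Distribution setup = ((24−4)/6)² = 11.111

Forward pass:
ES_Packaging design = 0; EF_Packaging design = 6
ES_Regulatory filing = 0; EF_Regulatory filing = 13
ES_Marketing collateral = 0; EF_Marketing collateral = 15
ES_Sales training = 13; EF_Sales training = 13+14 = 27
ES_Distribution setup = max(EF_Packaging design=6, EF_Marketing collateral=15, EF_Sales training=27) = 27; EF_Distribution setup = 27+10 = 37
Expected project duration μ = 37 days. Critical path: Regulatory filing → Sales training → Distribution setup.

Variance along critical path = 11.111 + 1.778 + 11.111 = 24.000; σ = √24.000 = 4.899 days.
Z = (43 − 37) / 4.899 = 1.225
P(T ≤ 43) = Φ(1.225) ≈ 0.890

0.890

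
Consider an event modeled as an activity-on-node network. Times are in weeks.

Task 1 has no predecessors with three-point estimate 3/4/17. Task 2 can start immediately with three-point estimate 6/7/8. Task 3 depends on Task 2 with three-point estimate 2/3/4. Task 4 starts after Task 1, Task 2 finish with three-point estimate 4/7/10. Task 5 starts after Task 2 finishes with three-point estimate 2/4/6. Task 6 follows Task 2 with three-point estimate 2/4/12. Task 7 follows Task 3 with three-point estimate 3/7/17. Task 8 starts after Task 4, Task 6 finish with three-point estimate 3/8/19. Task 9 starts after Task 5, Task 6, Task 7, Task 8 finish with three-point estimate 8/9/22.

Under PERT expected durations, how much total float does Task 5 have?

12 weeks

te_Task 1 = (3 + 4·4 + 17)/6 = 36/6 = 6
te_Task 2 = (6 + 4·7 + 8)/6 = 42/6 = 7
te_Task 3 = (2 + 4·3 + 4)/6 = 18/6 = 3
te_Task 4 = (4 + 4·7 + 10)/6 = 42/6 = 7
te_Task 5 = (2 + 4·4 + 6)/6 = 24/6 = 4
te_Task 6 = (2 + 4·4 + 12)/6 = 30/6 = 5
te_Task 7 = (3 + 4·7 + 17)/6 = 48/6 = 8
te_Task 8 = (3 + 4·8 + 19)/6 = 54/6 = 9
te_Task 9 = (8 + 4·9 + 22)/6 = 66/6 = 11

Forward pass:
ES_Task 1 = 0; EF_Task 1 = 6
ES_Task 2 = 0; EF_Task 2 = 7
ES_Task 3 = 7; EF_Task 3 = 7+3 = 10
ES_Task 4 = max(EF_Task 1=6, EF_Task 2=7) = 7; EF_Task 4 = 7+7 = 14
ES_Task 5 = 7; EF_Task 5 = 7+4 = 11
ES_Task 6 = 7; EF_Task 6 = 7+5 = 12
ES_Task 7 = 10; EF_Task 7 = 10+8 = 18
ES_Task 8 = max(EF_Task 4=14, EF_Task 6=12) = 14; EF_Task 8 = 14+9 = 23
ES_Task 9 = max(EF_Task 5=11, EF_Task 6=12, EF_Task 7=18, EF_Task 8=23) = 23; EF_Task 9 = 23+11 = 34
Expected project duration μ = 34 weeks. Critical path: Task 2 → Task 4 → Task 8 → Task 9.

Backward pass:
LF_Task 9 = 34; LS_Task 9 = 34−11 = 23
LF_Task 8 = LS_Task 9 = 23; LS_Task 8 = 23−9 = 14
LF_Task 7 = LS_Task 9 = 23; LS_Task 7 = 23−8 = 15
LF_Task 6 = min(LS_Task 8=14, LS_Task 9=23) = 14; LS_Task 6 = 14−5 = 9
LF_Task 5 = LS_Task 9 = 23; LS_Task 5 = 23−4 = 19
LF_Task 4 = LS_Task 8 = 14; LS_Task 4 = 14−7 = 7
LF_Task 3 = LS_Task 7 = 15; LS_Task 3 = 15−3 = 12
LF_Task 2 = min(LS_Task 3=12, LS_Task 4=7, LS_Task 5=19, LS_Task 6=9) = 7; LS_Task 2 = 7−7 = 0
LF_Task 1 = LS_Task 4 = 7; LS_Task 1 = 7−6 = 1
Slack_Task 5 = LS_Task 5 − ES_Task 5 = 19 − 7 = 12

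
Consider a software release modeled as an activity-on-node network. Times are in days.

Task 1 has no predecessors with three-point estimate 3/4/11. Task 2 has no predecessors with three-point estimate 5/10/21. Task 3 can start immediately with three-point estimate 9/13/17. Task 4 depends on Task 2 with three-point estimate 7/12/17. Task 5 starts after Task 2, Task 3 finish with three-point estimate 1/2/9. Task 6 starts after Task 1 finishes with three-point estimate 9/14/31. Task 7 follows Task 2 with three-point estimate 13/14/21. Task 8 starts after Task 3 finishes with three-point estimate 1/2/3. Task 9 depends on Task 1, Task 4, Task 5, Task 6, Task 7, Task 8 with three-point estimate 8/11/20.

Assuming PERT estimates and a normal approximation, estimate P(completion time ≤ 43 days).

te_Task 1 = (3 + 4·4 + 11)/6 = 30/6 = 5; σ²_Task 1 = ((11−3)/6)² = 1.778
te_Task 2 = (5 + 4·10 + 21)/6 = 66/6 = 11; σ²_Task 2 = ((21−5)/6)² = 7.111
te_Task 3 = (9 + 4·13 + 17)/6 = 78/6 = 13; σ²_Task 3 = ((17−9)/6)² = 1.778
te_Task 4 = (7 + 4·12 + 17)/6 = 72/6 = 12; σ²_Task 4 = ((17−7)/6)² = 2.778
te_Task 5 = (1 + 4·2 + 9)/6 = 18/6 = 3; σ²_Task 5 = ((9−1)/6)² = 1.778
te_Task 6 = (9 + 4·14 + 31)/6 = 96/6 = 16; σ²_Task 6 = ((31−9)/6)² = 13.444
te_Task 7 = (13 + 4·14 + 21)/6 = 90/6 = 15; σ²_Task 7 = ((21−13)/6)² = 1.778
te_Task 8 = (1 + 4·2 + 3)/6 = 12/6 = 2; σ²_Task 8 = ((3−1)/6)² = 0.111
te_Task 9 = (8 + 4·11 + 20)/6 = 72/6 = 12; σ²_Task 9 = ((20−8)/6)² = 4.000

Forward pass:
ES_Task 1 = 0; EF_Task 1 = 5
ES_Task 2 = 0; EF_Task 2 = 11
ES_Task 3 = 0; EF_Task 3 = 13
ES_Task 4 = 11; EF_Task 4 = 11+12 = 23
ES_Task 5 = max(EF_Task 2=11, EF_Task 3=13) = 13; EF_Task 5 = 13+3 = 16
ES_Task 6 = 5; EF_Task 6 = 5+16 = 21
ES_Task 7 = 11; EF_Task 7 = 11+15 = 26
ES_Task 8 = 13; EF_Task 8 = 13+2 = 15
ES_Task 9 = max(EF_Task 1=5, EF_Task 4=23, EF_Task 5=16, EF_Task 6=21, EF_Task 7=26, EF_Task 8=15) = 26; EF_Task 9 = 26+12 = 38
Expected project duration μ = 38 days. Critical path: Task 2 → Task 7 → Task 9.

Variance along critical path = 7.111 + 1.778 + 4.000 = 12.889; σ = √12.889 = 3.590 days.
Z = (43 − 38) / 3.590 = 1.393
P(T ≤ 43) = Φ(1.393) ≈ 0.918

0.918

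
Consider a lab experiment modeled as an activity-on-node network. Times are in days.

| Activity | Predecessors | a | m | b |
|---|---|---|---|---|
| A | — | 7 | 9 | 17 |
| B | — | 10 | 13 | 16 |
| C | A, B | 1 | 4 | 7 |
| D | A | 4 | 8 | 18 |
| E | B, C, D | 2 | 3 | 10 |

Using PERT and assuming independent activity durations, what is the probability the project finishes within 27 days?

te_A = (7 + 4·9 + 17)/6 = 60/6 = 10; σ²_A = ((17−7)/6)² = 2.778
te_B = (10 + 4·13 + 16)/6 = 78/6 = 13; σ²_B = ((16−10)/6)² = 1.000
te_C = (1 + 4·4 + 7)/6 = 24/6 = 4; σ²_C = ((7−1)/6)² = 1.000
te_D = (4 + 4·8 + 18)/6 = 54/6 = 9; σ²_D = ((18−4)/6)² = 5.444
te_E = (2 + 4·3 + 10)/6 = 24/6 = 4; σ²_E = ((10−2)/6)² = 1.778

Forward pass:
ES_A = 0; EF_A = 10
ES_B = 0; EF_B = 13
ES_C = max(EF_A=10, EF_B=13) = 13; EF_C = 13+4 = 17
ES_D = 10; EF_D = 10+9 = 19
ES_E = max(EF_B=13, EF_C=17, EF_D=19) = 19; EF_E = 19+4 = 23
Expected project duration μ = 23 days. Critical path: A → D → E.

Variance along critical path = 2.778 + 5.444 + 1.778 = 10.000; σ = √10.000 = 3.162 days.
Z = (27 − 23) / 3.162 = 1.265
P(T ≤ 27) = Φ(1.265) ≈ 0.897

0.897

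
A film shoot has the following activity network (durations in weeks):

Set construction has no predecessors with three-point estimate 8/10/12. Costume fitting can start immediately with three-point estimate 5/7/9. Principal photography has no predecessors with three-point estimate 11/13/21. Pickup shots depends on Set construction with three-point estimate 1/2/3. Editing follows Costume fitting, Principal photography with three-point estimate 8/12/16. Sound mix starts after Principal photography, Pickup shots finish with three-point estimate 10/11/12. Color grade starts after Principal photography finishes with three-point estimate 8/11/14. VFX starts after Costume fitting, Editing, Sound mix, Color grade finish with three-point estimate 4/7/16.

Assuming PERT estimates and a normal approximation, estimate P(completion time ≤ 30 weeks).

0.086

te_Set construction = (8 + 4·10 + 12)/6 = 60/6 = 10; σ²_Set construction = ((12−8)/6)² = 0.444
te_Costume fitting = (5 + 4·7 + 9)/6 = 42/6 = 7; σ²_Costume fitting = ((9−5)/6)² = 0.444
te_Principal photography = (11 + 4·13 + 21)/6 = 84/6 = 14; σ²_Principal photography = ((21−11)/6)² = 2.778
te_Pickup shots = (1 + 4·2 + 3)/6 = 12/6 = 2; σ²_Pickup shots = ((3−1)/6)² = 0.111
te_Editing = (8 + 4·12 + 16)/6 = 72/6 = 12; σ²_Editing = ((16−8)/6)² = 1.778
te_Sound mix = (10 + 4·11 + 12)/6 = 66/6 = 11; σ²_Sound mix = ((12−10)/6)² = 0.111
te_Color grade = (8 + 4·11 + 14)/6 = 66/6 = 11; σ²_Color grade = ((14−8)/6)² = 1.000
te_VFX = (4 + 4·7 + 16)/6 = 48/6 = 8; σ²_VFX = ((16−4)/6)² = 4.000

Forward pass:
ES_Set construction = 0; EF_Set construction = 10
ES_Costume fitting = 0; EF_Costume fitting = 7
ES_Principal photography = 0; EF_Principal photography = 14
ES_Pickup shots = 10; EF_Pickup shots = 10+2 = 12
ES_Editing = max(EF_Costume fitting=7, EF_Principal photography=14) = 14; EF_Editing = 14+12 = 26
ES_Sound mix = max(EF_Principal photography=14, EF_Pickup shots=12) = 14; EF_Sound mix = 14+11 = 25
ES_Color grade = 14; EF_Color grade = 14+11 = 25
ES_VFX = max(EF_Costume fitting=7, EF_Editing=26, EF_Sound mix=25, EF_Color grade=25) = 26; EF_VFX = 26+8 = 34
Expected project duration μ = 34 weeks. Critical path: Principal photography → Editing → VFX.

Variance along critical path = 2.778 + 1.778 + 4.000 = 8.556; σ = √8.556 = 2.925 weeks.
Z = (30 − 34) / 2.925 = -1.368
P(T ≤ 30) = Φ(-1.368) ≈ 0.086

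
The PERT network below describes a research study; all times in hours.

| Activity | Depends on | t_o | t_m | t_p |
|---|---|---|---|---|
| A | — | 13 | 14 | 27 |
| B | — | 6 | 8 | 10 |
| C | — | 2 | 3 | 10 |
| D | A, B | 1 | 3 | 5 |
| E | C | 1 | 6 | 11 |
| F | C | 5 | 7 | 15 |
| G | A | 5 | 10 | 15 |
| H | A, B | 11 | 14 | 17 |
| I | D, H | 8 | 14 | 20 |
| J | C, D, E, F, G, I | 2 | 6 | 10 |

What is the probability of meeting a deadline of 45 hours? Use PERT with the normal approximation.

te_A = (13 + 4·14 + 27)/6 = 96/6 = 16; σ²_A = ((27−13)/6)² = 5.444
te_B = (6 + 4·8 + 10)/6 = 48/6 = 8; σ²_B = ((10−6)/6)² = 0.444
te_C = (2 + 4·3 + 10)/6 = 24/6 = 4; σ²_C = ((10−2)/6)² = 1.778
te_D = (1 + 4·3 + 5)/6 = 18/6 = 3; σ²_D = ((5−1)/6)² = 0.444
te_E = (1 + 4·6 + 11)/6 = 36/6 = 6; σ²_E = ((11−1)/6)² = 2.778
te_F = (5 + 4·7 + 15)/6 = 48/6 = 8; σ²_F = ((15−5)/6)² = 2.778
te_G = (5 + 4·10 + 15)/6 = 60/6 = 10; σ²_G = ((15−5)/6)² = 2.778
te_H = (11 + 4·14 + 17)/6 = 84/6 = 14; σ²_H = ((17−11)/6)² = 1.000
te_I = (8 + 4·14 + 20)/6 = 84/6 = 14; σ²_I = ((20−8)/6)² = 4.000
te_J = (2 + 4·6 + 10)/6 = 36/6 = 6; σ²_J = ((10−2)/6)² = 1.778

Forward pass:
ES_A = 0; EF_A = 16
ES_B = 0; EF_B = 8
ES_C = 0; EF_C = 4
ES_D = max(EF_A=16, EF_B=8) = 16; EF_D = 16+3 = 19
ES_E = 4; EF_E = 4+6 = 10
ES_F = 4; EF_F = 4+8 = 12
ES_G = 16; EF_G = 16+10 = 26
ES_H = max(EF_A=16, EF_B=8) = 16; EF_H = 16+14 = 30
ES_I = max(EF_D=19, EF_H=30) = 30; EF_I = 30+14 = 44
ES_J = max(EF_C=4, EF_D=19, EF_E=10, EF_F=12, EF_G=26, EF_I=44) = 44; EF_J = 44+6 = 50
Expected project duration μ = 50 hours. Critical path: A → H → I → J.

Variance along critical path = 5.444 + 1.000 + 4.000 + 1.778 = 12.222; σ = √12.222 = 3.496 hours.
Z = (45 − 50) / 3.496 = -1.430
P(T ≤ 45) = Φ(-1.430) ≈ 0.076

0.076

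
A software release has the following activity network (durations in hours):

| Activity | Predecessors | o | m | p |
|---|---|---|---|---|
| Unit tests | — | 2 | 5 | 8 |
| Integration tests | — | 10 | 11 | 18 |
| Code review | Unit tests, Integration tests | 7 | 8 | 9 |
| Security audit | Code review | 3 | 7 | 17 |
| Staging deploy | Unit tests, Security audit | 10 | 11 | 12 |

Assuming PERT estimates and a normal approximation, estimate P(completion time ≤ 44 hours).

te_Unit tests = (2 + 4·5 + 8)/6 = 30/6 = 5; σ²_Unit tests = ((8−2)/6)² = 1.000
te_Integration tests = (10 + 4·11 + 18)/6 = 72/6 = 12; σ²_Integration tests = ((18−10)/6)² = 1.778
te_Code review = (7 + 4·8 + 9)/6 = 48/6 = 8; σ²_Code review = ((9−7)/6)² = 0.111
te_Security audit = (3 + 4·7 + 17)/6 = 48/6 = 8; σ²_Security audit = ((17−3)/6)² = 5.444
te_Staging deploy = (10 + 4·11 + 12)/6 = 66/6 = 11; σ²_Staging deploy = ((12−10)/6)² = 0.111

Forward pass:
ES_Unit tests = 0; EF_Unit tests = 5
ES_Integration tests = 0; EF_Integration tests = 12
ES_Code review = max(EF_Unit tests=5, EF_Integration tests=12) = 12; EF_Code review = 12+8 = 20
ES_Security audit = 20; EF_Security audit = 20+8 = 28
ES_Staging deploy = max(EF_Unit tests=5, EF_Security audit=28) = 28; EF_Staging deploy = 28+11 = 39
Expected project duration μ = 39 hours. Critical path: Integration tests → Code review → Security audit → Staging deploy.

Variance along critical path = 1.778 + 0.111 + 5.444 + 0.111 = 7.444; σ = √7.444 = 2.728 hours.
Z = (44 − 39) / 2.728 = 1.833
P(T ≤ 44) = Φ(1.833) ≈ 0.967

0.967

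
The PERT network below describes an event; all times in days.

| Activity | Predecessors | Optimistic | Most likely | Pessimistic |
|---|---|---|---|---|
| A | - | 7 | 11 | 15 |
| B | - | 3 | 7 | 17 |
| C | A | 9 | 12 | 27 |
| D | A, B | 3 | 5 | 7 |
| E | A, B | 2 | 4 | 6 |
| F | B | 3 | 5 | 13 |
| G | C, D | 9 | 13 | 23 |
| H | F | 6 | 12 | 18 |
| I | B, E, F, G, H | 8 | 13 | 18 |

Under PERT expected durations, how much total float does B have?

12 days

te_A = (7 + 4·11 + 15)/6 = 66/6 = 11
te_B = (3 + 4·7 + 17)/6 = 48/6 = 8
te_C = (9 + 4·12 + 27)/6 = 84/6 = 14
te_D = (3 + 4·5 + 7)/6 = 30/6 = 5
te_E = (2 + 4·4 + 6)/6 = 24/6 = 4
te_F = (3 + 4·5 + 13)/6 = 36/6 = 6
te_G = (9 + 4·13 + 23)/6 = 84/6 = 14
te_H = (6 + 4·12 + 18)/6 = 72/6 = 12
te_I = (8 + 4·13 + 18)/6 = 78/6 = 13

Forward pass:
ES_A = 0; EF_A = 11
ES_B = 0; EF_B = 8
ES_C = 11; EF_C = 11+14 = 25
ES_D = max(EF_A=11, EF_B=8) = 11; EF_D = 11+5 = 16
ES_E = max(EF_A=11, EF_B=8) = 11; EF_E = 11+4 = 15
ES_F = 8; EF_F = 8+6 = 14
ES_G = max(EF_C=25, EF_D=16) = 25; EF_G = 25+14 = 39
ES_H = 14; EF_H = 14+12 = 26
ES_I = max(EF_B=8, EF_E=15, EF_F=14, EF_G=39, EF_H=26) = 39; EF_I = 39+13 = 52
Expected project duration μ = 52 days. Critical path: A → C → G → I.

Backward pass:
LF_I = 52; LS_I = 52−13 = 39
LF_H = LS_I = 39; LS_H = 39−12 = 27
LF_G = LS_I = 39; LS_G = 39−14 = 25
LF_F = min(LS_H=27, LS_I=39) = 27; LS_F = 27−6 = 21
LF_E = LS_I = 39; LS_E = 39−4 = 35
LF_D = LS_G = 25; LS_D = 25−5 = 20
LF_C = LS_G = 25; LS_C = 25−14 = 11
LF_B = min(LS_D=20, LS_E=35, LS_F=21, LS_I=39) = 20; LS_B = 20−8 = 12
LF_A = min(LS_C=11, LS_D=20, LS_E=35) = 11; LS_A = 11−11 = 0
Slack_B = LS_B − ES_B = 12 − 0 = 12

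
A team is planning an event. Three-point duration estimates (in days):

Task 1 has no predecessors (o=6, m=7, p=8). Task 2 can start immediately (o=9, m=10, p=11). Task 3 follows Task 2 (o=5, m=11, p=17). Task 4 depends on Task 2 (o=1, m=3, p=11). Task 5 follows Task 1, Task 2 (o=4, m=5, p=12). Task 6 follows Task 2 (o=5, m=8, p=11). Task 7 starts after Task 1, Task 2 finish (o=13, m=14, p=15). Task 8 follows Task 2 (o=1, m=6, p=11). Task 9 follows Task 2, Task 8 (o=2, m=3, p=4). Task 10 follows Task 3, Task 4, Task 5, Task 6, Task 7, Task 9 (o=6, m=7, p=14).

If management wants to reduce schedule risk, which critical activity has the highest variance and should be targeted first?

Task 10

te_Task 1 = (6 + 4·7 + 8)/6 = 42/6 = 7; σ²_Task 1 = ((8−6)/6)² = 0.111
te_Task 2 = (9 + 4·10 + 11)/6 = 60/6 = 10; σ²_Task 2 = ((11−9)/6)² = 0.111
te_Task 3 = (5 + 4·11 + 17)/6 = 66/6 = 11; σ²_Task 3 = ((17−5)/6)² = 4.000
te_Task 4 = (1 + 4·3 + 11)/6 = 24/6 = 4; σ²_Task 4 = ((11−1)/6)² = 2.778
te_Task 5 = (4 + 4·5 + 12)/6 = 36/6 = 6; σ²_Task 5 = ((12−4)/6)² = 1.778
te_Task 6 = (5 + 4·8 + 11)/6 = 48/6 = 8; σ²_Task 6 = ((11−5)/6)² = 1.000
te_Task 7 = (13 + 4·14 + 15)/6 = 84/6 = 14; σ²_Task 7 = ((15−13)/6)² = 0.111
te_Task 8 = (1 + 4·6 + 11)/6 = 36/6 = 6; σ²_Task 8 = ((11−1)/6)² = 2.778
te_Task 9 = (2 + 4·3 + 4)/6 = 18/6 = 3; σ²_Task 9 = ((4−2)/6)² = 0.111
te_Task 10 = (6 + 4·7 + 14)/6 = 48/6 = 8; σ²_Task 10 = ((14−6)/6)² = 1.778

Forward pass:
ES_Task 1 = 0; EF_Task 1 = 7
ES_Task 2 = 0; EF_Task 2 = 10
ES_Task 3 = 10; EF_Task 3 = 10+11 = 21
ES_Task 4 = 10; EF_Task 4 = 10+4 = 14
ES_Task 5 = max(EF_Task 1=7, EF_Task 2=10) = 10; EF_Task 5 = 10+6 = 16
ES_Task 6 = 10; EF_Task 6 = 10+8 = 18
ES_Task 7 = max(EF_Task 1=7, EF_Task 2=10) = 10; EF_Task 7 = 10+14 = 24
ES_Task 8 = 10; EF_Task 8 = 10+6 = 16
ES_Task 9 = max(EF_Task 2=10, EF_Task 8=16) = 16; EF_Task 9 = 16+3 = 19
ES_Task 10 = max(EF_Task 3=21, EF_Task 4=14, EF_Task 5=16, EF_Task 6=18, EF_Task 7=24, EF_Task 9=19) = 24; EF_Task 10 = 24+8 = 32
Expected project duration μ = 32 days. Critical path: Task 2 → Task 7 → Task 10.

Variances on critical path: σ²_Task 2=0.111, σ²_Task 7=0.111, σ²_Task 10=1.778.
Largest is σ²_Task 10 = 1.778.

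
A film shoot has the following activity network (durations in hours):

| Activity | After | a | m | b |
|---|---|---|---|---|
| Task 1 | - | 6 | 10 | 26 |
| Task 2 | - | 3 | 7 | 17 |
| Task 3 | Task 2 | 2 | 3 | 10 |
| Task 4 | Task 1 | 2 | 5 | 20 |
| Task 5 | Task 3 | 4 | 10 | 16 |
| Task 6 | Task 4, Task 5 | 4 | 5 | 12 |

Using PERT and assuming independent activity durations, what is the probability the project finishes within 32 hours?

0.866

te_Task 1 = (6 + 4·10 + 26)/6 = 72/6 = 12; σ²_Task 1 = ((26−6)/6)² = 11.111
te_Task 2 = (3 + 4·7 + 17)/6 = 48/6 = 8; σ²_Task 2 = ((17−3)/6)² = 5.444
te_Task 3 = (2 + 4·3 + 10)/6 = 24/6 = 4; σ²_Task 3 = ((10−2)/6)² = 1.778
te_Task 4 = (2 + 4·5 + 20)/6 = 42/6 = 7; σ²_Task 4 = ((20−2)/6)² = 9.000
te_Task 5 = (4 + 4·10 + 16)/6 = 60/6 = 10; σ²_Task 5 = ((16−4)/6)² = 4.000
te_Task 6 = (4 + 4·5 + 12)/6 = 36/6 = 6; σ²_Task 6 = ((12−4)/6)² = 1.778

Forward pass:
ES_Task 1 = 0; EF_Task 1 = 12
ES_Task 2 = 0; EF_Task 2 = 8
ES_Task 3 = 8; EF_Task 3 = 8+4 = 12
ES_Task 4 = 12; EF_Task 4 = 12+7 = 19
ES_Task 5 = 12; EF_Task 5 = 12+10 = 22
ES_Task 6 = max(EF_Task 4=19, EF_Task 5=22) = 22; EF_Task 6 = 22+6 = 28
Expected project duration μ = 28 hours. Critical path: Task 2 → Task 3 → Task 5 → Task 6.

Variance along critical path = 5.444 + 1.778 + 4.000 + 1.778 = 13.000; σ = √13.000 = 3.606 hours.
Z = (32 − 28) / 3.606 = 1.109
P(T ≤ 32) = Φ(1.109) ≈ 0.866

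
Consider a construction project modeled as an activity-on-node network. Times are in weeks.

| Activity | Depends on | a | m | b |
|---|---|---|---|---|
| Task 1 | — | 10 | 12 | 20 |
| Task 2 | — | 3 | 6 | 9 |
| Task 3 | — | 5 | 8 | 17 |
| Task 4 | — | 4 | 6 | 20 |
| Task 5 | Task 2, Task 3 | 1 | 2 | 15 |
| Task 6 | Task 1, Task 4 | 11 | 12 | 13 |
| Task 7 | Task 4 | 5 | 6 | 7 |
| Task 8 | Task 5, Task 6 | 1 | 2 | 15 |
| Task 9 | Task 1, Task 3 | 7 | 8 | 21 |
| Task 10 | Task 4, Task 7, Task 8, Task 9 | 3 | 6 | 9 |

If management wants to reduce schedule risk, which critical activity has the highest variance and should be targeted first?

Task 8

te_Task 1 = (10 + 4·12 + 20)/6 = 78/6 = 13; σ²_Task 1 = ((20−10)/6)² = 2.778
te_Task 2 = (3 + 4·6 + 9)/6 = 36/6 = 6; σ²_Task 2 = ((9−3)/6)² = 1.000
te_Task 3 = (5 + 4·8 + 17)/6 = 54/6 = 9; σ²_Task 3 = ((17−5)/6)² = 4.000
te_Task 4 = (4 + 4·6 + 20)/6 = 48/6 = 8; σ²_Task 4 = ((20−4)/6)² = 7.111
te_Task 5 = (1 + 4·2 + 15)/6 = 24/6 = 4; σ²_Task 5 = ((15−1)/6)² = 5.444
te_Task 6 = (11 + 4·12 + 13)/6 = 72/6 = 12; σ²_Task 6 = ((13−11)/6)² = 0.111
te_Task 7 = (5 + 4·6 + 7)/6 = 36/6 = 6; σ²_Task 7 = ((7−5)/6)² = 0.111
te_Task 8 = (1 + 4·2 + 15)/6 = 24/6 = 4; σ²_Task 8 = ((15−1)/6)² = 5.444
te_Task 9 = (7 + 4·8 + 21)/6 = 60/6 = 10; σ²_Task 9 = ((21−7)/6)² = 5.444
te_Task 10 = (3 + 4·6 + 9)/6 = 36/6 = 6; σ²_Task 10 = ((9−3)/6)² = 1.000

Forward pass:
ES_Task 1 = 0; EF_Task 1 = 13
ES_Task 2 = 0; EF_Task 2 = 6
ES_Task 3 = 0; EF_Task 3 = 9
ES_Task 4 = 0; EF_Task 4 = 8
ES_Task 5 = max(EF_Task 2=6, EF_Task 3=9) = 9; EF_Task 5 = 9+4 = 13
ES_Task 6 = max(EF_Task 1=13, EF_Task 4=8) = 13; EF_Task 6 = 13+12 = 25
ES_Task 7 = 8; EF_Task 7 = 8+6 = 14
ES_Task 8 = max(EF_Task 5=13, EF_Task 6=25) = 25; EF_Task 8 = 25+4 = 29
ES_Task 9 = max(EF_Task 1=13, EF_Task 3=9) = 13; EF_Task 9 = 13+10 = 23
ES_Task 10 = max(EF_Task 4=8, EF_Task 7=14, EF_Task 8=29, EF_Task 9=23) = 29; EF_Task 10 = 29+6 = 35
Expected project duration μ = 35 weeks. Critical path: Task 1 → Task 6 → Task 8 → Task 10.

Variances on critical path: σ²_Task 1=2.778, σ²_Task 6=0.111, σ²_Task 8=5.444, σ²_Task 10=1.000.
Largest is σ²_Task 8 = 5.444.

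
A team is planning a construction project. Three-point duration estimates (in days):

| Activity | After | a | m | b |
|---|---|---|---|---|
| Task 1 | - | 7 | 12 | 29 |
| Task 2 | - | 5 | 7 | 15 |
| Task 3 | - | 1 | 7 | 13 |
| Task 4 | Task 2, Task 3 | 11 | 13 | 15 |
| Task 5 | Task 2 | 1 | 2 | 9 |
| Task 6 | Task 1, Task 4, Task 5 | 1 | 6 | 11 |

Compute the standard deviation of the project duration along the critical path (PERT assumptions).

te_Task 1 = (7 + 4·12 + 29)/6 = 84/6 = 14; σ²_Task 1 = ((29−7)/6)² = 13.444
te_Task 2 = (5 + 4·7 + 15)/6 = 48/6 = 8; σ²_Task 2 = ((15−5)/6)² = 2.778
te_Task 3 = (1 + 4·7 + 13)/6 = 42/6 = 7; σ²_Task 3 = ((13−1)/6)² = 4.000
te_Task 4 = (11 + 4·13 + 15)/6 = 78/6 = 13; σ²_Task 4 = ((15−11)/6)² = 0.444
te_Task 5 = (1 + 4·2 + 9)/6 = 18/6 = 3; σ²_Task 5 = ((9−1)/6)² = 1.778
te_Task 6 = (1 + 4·6 + 11)/6 = 36/6 = 6; σ²_Task 6 = ((11−1)/6)² = 2.778

Forward pass:
ES_Task 1 = 0; EF_Task 1 = 14
ES_Task 2 = 0; EF_Task 2 = 8
ES_Task 3 = 0; EF_Task 3 = 7
ES_Task 4 = max(EF_Task 2=8, EF_Task 3=7) = 8; EF_Task 4 = 8+13 = 21
ES_Task 5 = 8; EF_Task 5 = 8+3 = 11
ES_Task 6 = max(EF_Task 1=14, EF_Task 4=21, EF_Task 5=11) = 21; EF_Task 6 = 21+6 = 27
Expected project duration μ = 27 days. Critical path: Task 2 → Task 4 → Task 6.

Variance along critical path = 2.778 + 0.444 + 2.778 = 6.000
σ = √6.000 = 2.449 days

2.45 days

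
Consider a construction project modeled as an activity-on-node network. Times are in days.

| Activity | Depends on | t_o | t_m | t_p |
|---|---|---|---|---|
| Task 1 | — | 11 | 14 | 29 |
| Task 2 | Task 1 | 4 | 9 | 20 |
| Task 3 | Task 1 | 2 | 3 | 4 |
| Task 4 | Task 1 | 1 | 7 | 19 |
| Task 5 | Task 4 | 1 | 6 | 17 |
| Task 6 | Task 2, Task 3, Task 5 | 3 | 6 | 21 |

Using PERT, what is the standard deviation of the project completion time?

te_Task 1 = (11 + 4·14 + 29)/6 = 96/6 = 16; σ²_Task 1 = ((29−11)/6)² = 9.000
te_Task 2 = (4 + 4·9 + 20)/6 = 60/6 = 10; σ²_Task 2 = ((20−4)/6)² = 7.111
te_Task 3 = (2 + 4·3 + 4)/6 = 18/6 = 3; σ²_Task 3 = ((4−2)/6)² = 0.111
te_Task 4 = (1 + 4·7 + 19)/6 = 48/6 = 8; σ²_Task 4 = ((19−1)/6)² = 9.000
te_Task 5 = (1 + 4·6 + 17)/6 = 42/6 = 7; σ²_Task 5 = ((17−1)/6)² = 7.111
te_Task 6 = (3 + 4·6 + 21)/6 = 48/6 = 8; σ²_Task 6 = ((21−3)/6)² = 9.000

Forward pass:
ES_Task 1 = 0; EF_Task 1 = 16
ES_Task 2 = 16; EF_Task 2 = 16+10 = 26
ES_Task 3 = 16; EF_Task 3 = 16+3 = 19
ES_Task 4 = 16; EF_Task 4 = 16+8 = 24
ES_Task 5 = 24; EF_Task 5 = 24+7 = 31
ES_Task 6 = max(EF_Task 2=26, EF_Task 3=19, EF_Task 5=31) = 31; EF_Task 6 = 31+8 = 39
Expected project duration μ = 39 days. Critical path: Task 1 → Task 4 → Task 5 → Task 6.

Variance along critical path = 9.000 + 9.000 + 7.111 + 9.000 = 34.111
σ = √34.111 = 5.840 days

5.84 days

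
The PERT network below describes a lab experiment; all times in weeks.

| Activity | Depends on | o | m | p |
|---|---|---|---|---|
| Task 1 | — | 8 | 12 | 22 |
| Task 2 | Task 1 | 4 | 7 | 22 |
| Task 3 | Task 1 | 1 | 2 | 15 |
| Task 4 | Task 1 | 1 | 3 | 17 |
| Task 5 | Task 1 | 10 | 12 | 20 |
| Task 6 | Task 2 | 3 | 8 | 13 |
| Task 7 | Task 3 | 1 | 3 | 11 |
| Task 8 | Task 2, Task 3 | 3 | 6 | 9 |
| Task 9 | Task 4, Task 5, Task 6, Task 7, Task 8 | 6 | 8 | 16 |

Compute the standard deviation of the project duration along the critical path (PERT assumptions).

te_Task 1 = (8 + 4·12 + 22)/6 = 78/6 = 13; σ²_Task 1 = ((22−8)/6)² = 5.444
te_Task 2 = (4 + 4·7 + 22)/6 = 54/6 = 9; σ²_Task 2 = ((22−4)/6)² = 9.000
te_Task 3 = (1 + 4·2 + 15)/6 = 24/6 = 4; σ²_Task 3 = ((15−1)/6)² = 5.444
te_Task 4 = (1 + 4·3 + 17)/6 = 30/6 = 5; σ²_Task 4 = ((17−1)/6)² = 7.111
te_Task 5 = (10 + 4·12 + 20)/6 = 78/6 = 13; σ²_Task 5 = ((20−10)/6)² = 2.778
te_Task 6 = (3 + 4·8 + 13)/6 = 48/6 = 8; σ²_Task 6 = ((13−3)/6)² = 2.778
te_Task 7 = (1 + 4·3 + 11)/6 = 24/6 = 4; σ²_Task 7 = ((11−1)/6)² = 2.778
te_Task 8 = (3 + 4·6 + 9)/6 = 36/6 = 6; σ²_Task 8 = ((9−3)/6)² = 1.000
te_Task 9 = (6 + 4·8 + 16)/6 = 54/6 = 9; σ²_Task 9 = ((16−6)/6)² = 2.778

Forward pass:
ES_Task 1 = 0; EF_Task 1 = 13
ES_Task 2 = 13; EF_Task 2 = 13+9 = 22
ES_Task 3 = 13; EF_Task 3 = 13+4 = 17
ES_Task 4 = 13; EF_Task 4 = 13+5 = 18
ES_Task 5 = 13; EF_Task 5 = 13+13 = 26
ES_Task 6 = 22; EF_Task 6 = 22+8 = 30
ES_Task 7 = 17; EF_Task 7 = 17+4 = 21
ES_Task 8 = max(EF_Task 2=22, EF_Task 3=17) = 22; EF_Task 8 = 22+6 = 28
ES_Task 9 = max(EF_Task 4=18, EF_Task 5=26, EF_Task 6=30, EF_Task 7=21, EF_Task 8=28) = 30; EF_Task 9 = 30+9 = 39
Expected project duration μ = 39 weeks. Critical path: Task 1 → Task 2 → Task 6 → Task 9.

Variance along critical path = 5.444 + 9.000 + 2.778 + 2.778 = 20.000
σ = √20.000 = 4.472 weeks

4.47 weeks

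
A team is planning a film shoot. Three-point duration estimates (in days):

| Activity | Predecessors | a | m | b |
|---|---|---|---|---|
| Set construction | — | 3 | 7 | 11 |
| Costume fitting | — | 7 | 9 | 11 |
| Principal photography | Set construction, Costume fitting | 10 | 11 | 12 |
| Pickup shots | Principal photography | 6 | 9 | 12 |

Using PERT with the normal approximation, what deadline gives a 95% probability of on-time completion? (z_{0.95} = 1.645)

te_Set construction = (3 + 4·7 + 11)/6 = 42/6 = 7; σ²_Set construction = ((11−3)/6)² = 1.778
te_Costume fitting = (7 + 4·9 + 11)/6 = 54/6 = 9; σ²_Costume fitting = ((11−7)/6)² = 0.444
te_Principal photography = (10 + 4·11 + 12)/6 = 66/6 = 11; σ²_Principal photography = ((12−10)/6)² = 0.111
te_Pickup shots = (6 + 4·9 + 12)/6 = 54/6 = 9; σ²_Pickup shots = ((12−6)/6)² = 1.000

Forward pass:
ES_Set construction = 0; EF_Set construction = 7
ES_Costume fitting = 0; EF_Costume fitting = 9
ES_Principal photography = max(EF_Set construction=7, EF_Costume fitting=9) = 9; EF_Principal photography = 9+11 = 20
ES_Pickup shots = 20; EF_Pickup shots = 20+9 = 29
Expected project duration μ = 29 days. Critical path: Costume fitting → Principal photography → Pickup shots.

Variance along critical path = 0.444 + 0.111 + 1.000 = 1.556; σ = 1.247 days.
D = μ + z·σ = 29 + 1.645·1.247 = 31.1 days

31.1 days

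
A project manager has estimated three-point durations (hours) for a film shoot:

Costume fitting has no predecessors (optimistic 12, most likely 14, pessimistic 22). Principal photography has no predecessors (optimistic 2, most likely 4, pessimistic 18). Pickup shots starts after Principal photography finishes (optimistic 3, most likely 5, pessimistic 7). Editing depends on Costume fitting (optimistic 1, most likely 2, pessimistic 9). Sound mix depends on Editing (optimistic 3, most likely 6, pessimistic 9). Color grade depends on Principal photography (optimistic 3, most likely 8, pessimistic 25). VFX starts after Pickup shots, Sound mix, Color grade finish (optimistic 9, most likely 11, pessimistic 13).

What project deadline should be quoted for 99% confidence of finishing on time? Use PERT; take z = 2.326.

te_Costume fitting = (12 + 4·14 + 22)/6 = 90/6 = 15; σ²_Costume fitting = ((22−12)/6)² = 2.778
te_Principal photography = (2 + 4·4 + 18)/6 = 36/6 = 6; σ²_Principal photography = ((18−2)/6)² = 7.111
te_Pickup shots = (3 + 4·5 + 7)/6 = 30/6 = 5; σ²_Pickup shots = ((7−3)/6)² = 0.444
te_Editing = (1 + 4·2 + 9)/6 = 18/6 = 3; σ²_Editing = ((9−1)/6)² = 1.778
te_Sound mix = (3 + 4·6 + 9)/6 = 36/6 = 6; σ²_Sound mix = ((9−3)/6)² = 1.000
te_Color grade = (3 + 4·8 + 25)/6 = 60/6 = 10; σ²_Color grade = ((25−3)/6)² = 13.444
te_VFX = (9 + 4·11 + 13)/6 = 66/6 = 11; σ²_VFX = ((13−9)/6)² = 0.444

Forward pass:
ES_Costume fitting = 0; EF_Costume fitting = 15
ES_Principal photography = 0; EF_Principal photography = 6
ES_Pickup shots = 6; EF_Pickup shots = 6+5 = 11
ES_Editing = 15; EF_Editing = 15+3 = 18
ES_Sound mix = 18; EF_Sound mix = 18+6 = 24
ES_Color grade = 6; EF_Color grade = 6+10 = 16
ES_VFX = max(EF_Pickup shots=11, EF_Sound mix=24, EF_Color grade=16) = 24; EF_VFX = 24+11 = 35
Expected project duration μ = 35 hours. Critical path: Costume fitting → Editing → Sound mix → VFX.

Variance along critical path = 2.778 + 1.778 + 1.000 + 0.444 = 6.000; σ = 2.449 hours.
D = μ + z·σ = 35 + 2.326·2.449 = 40.7 hours

40.7 hours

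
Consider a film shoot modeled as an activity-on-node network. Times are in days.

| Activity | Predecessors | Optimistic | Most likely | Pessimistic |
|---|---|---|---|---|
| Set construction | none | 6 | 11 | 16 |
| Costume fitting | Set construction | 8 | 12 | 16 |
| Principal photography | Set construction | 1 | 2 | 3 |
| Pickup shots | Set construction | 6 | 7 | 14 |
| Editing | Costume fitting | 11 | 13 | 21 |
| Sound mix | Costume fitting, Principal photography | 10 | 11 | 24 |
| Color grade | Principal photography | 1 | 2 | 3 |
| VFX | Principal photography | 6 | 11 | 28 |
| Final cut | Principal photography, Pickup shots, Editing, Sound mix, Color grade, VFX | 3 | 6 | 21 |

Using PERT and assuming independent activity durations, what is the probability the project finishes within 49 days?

te_Set construction = (6 + 4·11 + 16)/6 = 66/6 = 11; σ²_Set construction = ((16−6)/6)² = 2.778
te_Costume fitting = (8 + 4·12 + 16)/6 = 72/6 = 12; σ²_Costume fitting = ((16−8)/6)² = 1.778
te_Principal photography = (1 + 4·2 + 3)/6 = 12/6 = 2; σ²_Principal photography = ((3−1)/6)² = 0.111
te_Pickup shots = (6 + 4·7 + 14)/6 = 48/6 = 8; σ²_Pickup shots = ((14−6)/6)² = 1.778
te_Editing = (11 + 4·13 + 21)/6 = 84/6 = 14; σ²_Editing = ((21−11)/6)² = 2.778
te_Sound mix = (10 + 4·11 + 24)/6 = 78/6 = 13; σ²_Sound mix = ((24−10)/6)² = 5.444
te_Color grade = (1 + 4·2 + 3)/6 = 12/6 = 2; σ²_Color grade = ((3−1)/6)² = 0.111
te_VFX = (6 + 4·11 + 28)/6 = 78/6 = 13; σ²_VFX = ((28−6)/6)² = 13.444
te_Final cut = (3 + 4·6 + 21)/6 = 48/6 = 8; σ²_Final cut = ((21−3)/6)² = 9.000

Forward pass:
ES_Set construction = 0; EF_Set construction = 11
ES_Costume fitting = 11; EF_Costume fitting = 11+12 = 23
ES_Principal photography = 11; EF_Principal photography = 11+2 = 13
ES_Pickup shots = 11; EF_Pickup shots = 11+8 = 19
ES_Editing = 23; EF_Editing = 23+14 = 37
ES_Sound mix = max(EF_Costume fitting=23, EF_Principal photography=13) = 23; EF_Sound mix = 23+13 = 36
ES_Color grade = 13; EF_Color grade = 13+2 = 15
ES_VFX = 13; EF_VFX = 13+13 = 26
ES_Final cut = max(EF_Principal photography=13, EF_Pickup shots=19, EF_Editing=37, EF_Sound mix=36, EF_Color grade=15, EF_VFX=26) = 37; EF_Final cut = 37+8 = 45
Expected project duration μ = 45 days. Critical path: Set construction → Costume fitting → Editing → Final cut.

Variance along critical path = 2.778 + 1.778 + 2.778 + 9.000 = 16.333; σ = √16.333 = 4.041 days.
Z = (49 − 45) / 4.041 = 0.990
P(T ≤ 49) = Φ(0.990) ≈ 0.839

0.839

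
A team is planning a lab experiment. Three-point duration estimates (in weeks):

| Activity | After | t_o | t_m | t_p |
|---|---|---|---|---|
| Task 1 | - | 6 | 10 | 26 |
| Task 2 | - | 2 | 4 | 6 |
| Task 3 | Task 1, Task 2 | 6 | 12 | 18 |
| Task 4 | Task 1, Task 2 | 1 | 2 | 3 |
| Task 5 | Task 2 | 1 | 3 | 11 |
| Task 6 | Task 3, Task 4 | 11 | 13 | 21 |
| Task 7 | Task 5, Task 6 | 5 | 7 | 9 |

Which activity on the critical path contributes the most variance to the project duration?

te_Task 1 = (6 + 4·10 + 26)/6 = 72/6 = 12; σ²_Task 1 = ((26−6)/6)² = 11.111
te_Task 2 = (2 + 4·4 + 6)/6 = 24/6 = 4; σ²_Task 2 = ((6−2)/6)² = 0.444
te_Task 3 = (6 + 4·12 + 18)/6 = 72/6 = 12; σ²_Task 3 = ((18−6)/6)² = 4.000
te_Task 4 = (1 + 4·2 + 3)/6 = 12/6 = 2; σ²_Task 4 = ((3−1)/6)² = 0.111
te_Task 5 = (1 + 4·3 + 11)/6 = 24/6 = 4; σ²_Task 5 = ((11−1)/6)² = 2.778
te_Task 6 = (11 + 4·13 + 21)/6 = 84/6 = 14; σ²_Task 6 = ((21−11)/6)² = 2.778
te_Task 7 = (5 + 4·7 + 9)/6 = 42/6 = 7; σ²_Task 7 = ((9−5)/6)² = 0.444

Forward pass:
ES_Task 1 = 0; EF_Task 1 = 12
ES_Task 2 = 0; EF_Task 2 = 4
ES_Task 3 = max(EF_Task 1=12, EF_Task 2=4) = 12; EF_Task 3 = 12+12 = 24
ES_Task 4 = max(EF_Task 1=12, EF_Task 2=4) = 12; EF_Task 4 = 12+2 = 14
ES_Task 5 = 4; EF_Task 5 = 4+4 = 8
ES_Task 6 = max(EF_Task 3=24, EF_Task 4=14) = 24; EF_Task 6 = 24+14 = 38
ES_Task 7 = max(EF_Task 5=8, EF_Task 6=38) = 38; EF_Task 7 = 38+7 = 45
Expected project duration μ = 45 weeks. Critical path: Task 1 → Task 3 → Task 6 → Task 7.

Variances on critical path: σ²_Task 1=11.111, σ²_Task 3=4.000, σ²_Task 6=2.778, σ²_Task 7=0.444.
Largest is σ²_Task 1 = 11.111.

Task 1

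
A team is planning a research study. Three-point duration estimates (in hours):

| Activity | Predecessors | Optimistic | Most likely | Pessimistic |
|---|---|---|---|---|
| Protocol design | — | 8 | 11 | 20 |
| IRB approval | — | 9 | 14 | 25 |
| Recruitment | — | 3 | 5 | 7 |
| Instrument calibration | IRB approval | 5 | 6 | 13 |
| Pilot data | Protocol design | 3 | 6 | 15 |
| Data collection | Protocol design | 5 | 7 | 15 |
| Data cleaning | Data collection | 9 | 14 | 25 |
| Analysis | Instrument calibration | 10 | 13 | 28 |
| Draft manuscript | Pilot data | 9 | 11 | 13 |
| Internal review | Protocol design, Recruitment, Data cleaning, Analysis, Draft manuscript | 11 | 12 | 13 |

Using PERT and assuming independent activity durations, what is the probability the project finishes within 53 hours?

0.827

te_Protocol design = (8 + 4·11 + 20)/6 = 72/6 = 12; σ²_Protocol design = ((20−8)/6)² = 4.000
te_IRB approval = (9 + 4·14 + 25)/6 = 90/6 = 15; σ²_IRB approval = ((25−9)/6)² = 7.111
te_Recruitment = (3 + 4·5 + 7)/6 = 30/6 = 5; σ²_Recruitment = ((7−3)/6)² = 0.444
te_Instrument calibration = (5 + 4·6 + 13)/6 = 42/6 = 7; σ²_Instrument calibration = ((13−5)/6)² = 1.778
te_Pilot data = (3 + 4·6 + 15)/6 = 42/6 = 7; σ²_Pilot data = ((15−3)/6)² = 4.000
te_Data collection = (5 + 4·7 + 15)/6 = 48/6 = 8; σ²_Data collection = ((15−5)/6)² = 2.778
te_Data cleaning = (9 + 4·14 + 25)/6 = 90/6 = 15; σ²_Data cleaning = ((25−9)/6)² = 7.111
te_Analysis = (10 + 4·13 + 28)/6 = 90/6 = 15; σ²_Analysis = ((28−10)/6)² = 9.000
te_Draft manuscript = (9 + 4·11 + 13)/6 = 66/6 = 11; σ²_Draft manuscript = ((13−9)/6)² = 0.444
te_Internal review = (11 + 4·12 + 13)/6 = 72/6 = 12; σ²_Internal review = ((13−11)/6)² = 0.111

Forward pass:
ES_Protocol design = 0; EF_Protocol design = 12
ES_IRB approval = 0; EF_IRB approval = 15
ES_Recruitment = 0; EF_Recruitment = 5
ES_Instrument calibration = 15; EF_Instrument calibration = 15+7 = 22
ES_Pilot data = 12; EF_Pilot data = 12+7 = 19
ES_Data collection = 12; EF_Data collection = 12+8 = 20
ES_Data cleaning = 20; EF_Data cleaning = 20+15 = 35
ES_Analysis = 22; EF_Analysis = 22+15 = 37
ES_Draft manuscript = 19; EF_Draft manuscript = 19+11 = 30
ES_Internal review = max(EF_Protocol design=12, EF_Recruitment=5, EF_Data cleaning=35, EF_Analysis=37, EF_Draft manuscript=30) = 37; EF_Internal review = 37+12 = 49
Expected project duration μ = 49 hours. Critical path: IRB approval → Instrument calibration → Analysis → Internal review.

Variance along critical path = 7.111 + 1.778 + 9.000 + 0.111 = 18.000; σ = √18.000 = 4.243 hours.
Z = (53 − 49) / 4.243 = 0.943
P(T ≤ 53) = Φ(0.943) ≈ 0.827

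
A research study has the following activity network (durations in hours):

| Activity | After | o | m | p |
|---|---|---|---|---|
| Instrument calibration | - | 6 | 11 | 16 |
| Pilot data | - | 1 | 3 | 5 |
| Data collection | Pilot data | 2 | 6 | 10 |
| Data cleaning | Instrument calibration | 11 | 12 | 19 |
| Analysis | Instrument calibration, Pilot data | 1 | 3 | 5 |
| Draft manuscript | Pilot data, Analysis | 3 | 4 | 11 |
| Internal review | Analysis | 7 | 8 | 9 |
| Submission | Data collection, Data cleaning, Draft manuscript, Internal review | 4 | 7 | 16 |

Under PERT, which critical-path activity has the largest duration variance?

te_Instrument calibration = (6 + 4·11 + 16)/6 = 66/6 = 11; σ²_Instrument calibration = ((16−6)/6)² = 2.778
te_Pilot data = (1 + 4·3 + 5)/6 = 18/6 = 3; σ²_Pilot data = ((5−1)/6)² = 0.444
te_Data collection = (2 + 4·6 + 10)/6 = 36/6 = 6; σ²_Data collection = ((10−2)/6)² = 1.778
te_Data cleaning = (11 + 4·12 + 19)/6 = 78/6 = 13; σ²_Data cleaning = ((19−11)/6)² = 1.778
te_Analysis = (1 + 4·3 + 5)/6 = 18/6 = 3; σ²_Analysis = ((5−1)/6)² = 0.444
te_Draft manuscript = (3 + 4·4 + 11)/6 = 30/6 = 5; σ²_Draft manuscript = ((11−3)/6)² = 1.778
te_Internal review = (7 + 4·8 + 9)/6 = 48/6 = 8; σ²_Internal review = ((9−7)/6)² = 0.111
te_Submission = (4 + 4·7 + 16)/6 = 48/6 = 8; σ²_Submission = ((16−4)/6)² = 4.000

Forward pass:
ES_Instrument calibration = 0; EF_Instrument calibration = 11
ES_Pilot data = 0; EF_Pilot data = 3
ES_Data collection = 3; EF_Data collection = 3+6 = 9
ES_Data cleaning = 11; EF_Data cleaning = 11+13 = 24
ES_Analysis = max(EF_Instrument calibration=11, EF_Pilot data=3) = 11; EF_Analysis = 11+3 = 14
ES_Draft manuscript = max(EF_Pilot data=3, EF_Analysis=14) = 14; EF_Draft manuscript = 14+5 = 19
ES_Internal review = 14; EF_Internal review = 14+8 = 22
ES_Submission = max(EF_Data collection=9, EF_Data cleaning=24, EF_Draft manuscript=19, EF_Internal review=22) = 24; EF_Submission = 24+8 = 32
Expected project duration μ = 32 hours. Critical path: Instrument calibration → Data cleaning → Submission.

Variances on critical path: σ²_Instrument calibration=2.778, σ²_Data cleaning=1.778, σ²_Submission=4.000.
Largest is σ²_Submission = 4.000.

Submission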